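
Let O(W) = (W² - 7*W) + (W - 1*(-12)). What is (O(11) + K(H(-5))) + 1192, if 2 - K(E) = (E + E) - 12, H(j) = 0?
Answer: 1273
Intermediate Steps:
O(W) = 12 + W² - 6*W (O(W) = (W² - 7*W) + (W + 12) = (W² - 7*W) + (12 + W) = 12 + W² - 6*W)
K(E) = 14 - 2*E (K(E) = 2 - ((E + E) - 12) = 2 - (2*E - 12) = 2 - (-12 + 2*E) = 2 + (12 - 2*E) = 14 - 2*E)
(O(11) + K(H(-5))) + 1192 = ((12 + 11² - 6*11) + (14 - 2*0)) + 1192 = ((12 + 121 - 66) + (14 + 0)) + 1192 = (67 + 14) + 1192 = 81 + 1192 = 1273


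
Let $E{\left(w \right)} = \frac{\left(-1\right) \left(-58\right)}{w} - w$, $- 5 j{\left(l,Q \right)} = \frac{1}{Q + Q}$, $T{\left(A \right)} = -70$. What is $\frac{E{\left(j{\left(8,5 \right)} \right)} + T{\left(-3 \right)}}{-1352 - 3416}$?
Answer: $\frac{148499}{238400} \approx 0.6229$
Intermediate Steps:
$j{\left(l,Q \right)} = - \frac{1}{10 Q}$ ($j{\left(l,Q \right)} = - \frac{1}{5 \left(Q + Q\right)} = - \frac{1}{5 \cdot 2 Q} = - \frac{\frac{1}{2} \frac{1}{Q}}{5} = - \frac{1}{10 Q}$)
$E{\left(w \right)} = - w + \frac{58}{w}$ ($E{\left(w \right)} = \frac{58}{w} - w = - w + \frac{58}{w}$)
$\frac{E{\left(j{\left(8,5 \right)} \right)} + T{\left(-3 \right)}}{-1352 - 3416} = \frac{\left(- \frac{-1}{10 \cdot 5} + \frac{58}{\left(- \frac{1}{10}\right) \frac{1}{5}}\right) - 70}{-1352 - 3416} = \frac{\left(- \frac{-1}{10 \cdot 5} + \frac{58}{\left(- \frac{1}{10}\right) \frac{1}{5}}\right) - 70}{-4768} = \left(\left(\left(-1\right) \left(- \frac{1}{50}\right) + \frac{58}{- \frac{1}{50}}\right) - 70\right) \left(- \frac{1}{4768}\right) = \left(\left(\frac{1}{50} + 58 \left(-50\right)\right) - 70\right) \left(- \frac{1}{4768}\right) = \left(\left(\frac{1}{50} - 2900\right) - 70\right) \left(- \frac{1}{4768}\right) = \left(- \frac{144999}{50} - 70\right) \left(- \frac{1}{4768}\right) = \left(- \frac{148499}{50}\right) \left(- \frac{1}{4768}\right) = \frac{148499}{238400}$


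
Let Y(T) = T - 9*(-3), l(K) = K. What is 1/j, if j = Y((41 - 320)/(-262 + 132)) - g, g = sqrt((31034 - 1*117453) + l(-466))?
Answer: 492570/1482713021 + 16900*I*sqrt(86885)/1482713021 ≈ 0.00033221 + 0.0033597*I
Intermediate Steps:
Y(T) = 27 + T (Y(T) = T + 27 = 27 + T)
g = I*sqrt(86885) (g = sqrt((31034 - 1*117453) - 466) = sqrt((31034 - 117453) - 466) = sqrt(-86419 - 466) = sqrt(-86885) = I*sqrt(86885) ≈ 294.76*I)
j = 3789/130 - I*sqrt(86885) (j = (27 + (41 - 320)/(-262 + 132)) - I*sqrt(86885) = (27 - 279/(-130)) - I*sqrt(86885) = (27 - 279*(-1/130)) - I*sqrt(86885) = (27 + 279/130) - I*sqrt(86885) = 3789/130 - I*sqrt(86885) ≈ 29.146 - 294.76*I)
1/j = 1/(3789/130 - I*sqrt(86885))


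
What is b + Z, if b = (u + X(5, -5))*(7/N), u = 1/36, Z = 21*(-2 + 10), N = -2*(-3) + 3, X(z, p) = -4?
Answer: 53431/324 ≈ 164.91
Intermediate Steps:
N = 9 (N = 6 + 3 = 9)
Z = 168 (Z = 21*8 = 168)
u = 1/36 ≈ 0.027778
b = -1001/324 (b = (1/36 - 4)*(7/9) = -1001/(36*9) = -143/36*7/9 = -1001/324 ≈ -3.0895)
b + Z = -1001/324 + 168 = 53431/324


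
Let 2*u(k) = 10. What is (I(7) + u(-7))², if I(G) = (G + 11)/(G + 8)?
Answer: 961/25 ≈ 38.440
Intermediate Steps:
I(G) = (11 + G)/(8 + G)
u(k) = 5 (u(k) = (½)*10 = 5)
(I(7) + u(-7))² = ((11 + 7)/(8 + 7) + 5)² = (18/15 + 5)² = ((1/15)*18 + 5)² = (6/5 + 5)² = (31/5)² = 961/25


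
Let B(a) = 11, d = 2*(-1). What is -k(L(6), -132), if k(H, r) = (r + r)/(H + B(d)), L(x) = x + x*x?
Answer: 264/53 ≈ 4.9811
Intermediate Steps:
d = -2
L(x) = x + x**2
k(H, r) = 2*r/(11 + H) (k(H, r) = (r + r)/(H + 11) = (2*r)/(11 + H) = 2*r/(11 + H))
-k(L(6), -132) = -2*(-132)/(11 + 6*(1 + 6)) = -2*(-132)/(11 + 6*7) = -2*(-132)/(11 + 42) = -2*(-132)/53 = -1*(-264/53) = 264/53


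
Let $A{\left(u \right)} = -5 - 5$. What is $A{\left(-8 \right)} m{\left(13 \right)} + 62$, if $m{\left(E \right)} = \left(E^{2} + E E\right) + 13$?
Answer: $-3448$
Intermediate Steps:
$m{\left(E \right)} = 13 + 2 E^{2}$ ($m{\left(E \right)} = \left(E^{2} + E^{2}\right) + 13 = 2 E^{2} + 13 = 13 + 2 E^{2}$)
$A{\left(u \right)} = -10$ ($A{\left(u \right)} = -5 - 5 = -10$)
$A{\left(-8 \right)} m{\left(13 \right)} + 62 = - 10 \left(13 + 2 \cdot 13^{2}\right) + 62 = - 10 \left(13 + 2 \cdot 169\right) + 62 = - 10 \left(13 + 338\right) + 62 = \left(-10\right) 351 + 62 = -3510 + 62 = -3448$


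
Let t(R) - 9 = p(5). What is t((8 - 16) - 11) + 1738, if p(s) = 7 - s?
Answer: 1749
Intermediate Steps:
t(R) = 11 (t(R) = 9 + (7 - 1*5) = 9 + (7 - 5) = 9 + 2 = 11)
t((8 - 16) - 11) + 1738 = 11 + 1738 = 1749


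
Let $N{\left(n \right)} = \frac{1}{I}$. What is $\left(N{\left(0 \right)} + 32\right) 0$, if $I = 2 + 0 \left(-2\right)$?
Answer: $0$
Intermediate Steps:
$I = 2$ ($I = 2 + 0 = 2$)
$N{\left(n \right)} = \frac{1}{2}$
$\left(N{\left(0 \right)} + 32\right) 0 = \left(\frac{1}{2} + 32\right) 0 = \frac{65}{2} \cdot 0 = 0$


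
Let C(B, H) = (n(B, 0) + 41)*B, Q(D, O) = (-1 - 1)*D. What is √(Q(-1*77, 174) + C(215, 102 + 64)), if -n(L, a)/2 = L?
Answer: I*√83481 ≈ 288.93*I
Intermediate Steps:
n(L, a) = -2*L
Q(D, O) = -2*D
C(B, H) = B*(41 - 2*B) (C(B, H) = (-2*B + 41)*B = (41 - 2*B)*B = B*(41 - 2*B))
√(Q(-1*77, 174) + C(215, 102 + 64)) = √(-(-2)*77 + 215*(41 - 2*215)) = √(-2*(-77) + 215*(41 - 430)) = √(154 + 215*(-389)) = √(154 - 83635) = √(-83481) = I*√83481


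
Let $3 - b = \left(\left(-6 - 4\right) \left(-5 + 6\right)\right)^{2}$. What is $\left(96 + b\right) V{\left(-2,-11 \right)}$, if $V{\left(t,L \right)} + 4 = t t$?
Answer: $0$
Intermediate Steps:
$V{\left(t,L \right)} = -4 + t^{2}$ ($V{\left(t,L \right)} = -4 + t t = -4 + t^{2}$)
$b = -97$ ($b = 3 - \left(\left(-6 - 4\right) \left(-5 + 6\right)\right)^{2} = 3 - \left(\left(-10\right) 1\right)^{2} = 3 - \left(-10\right)^{2} = 3 - 100 = -97$)
$\left(96 + b\right) V{\left(-2,-11 \right)} = \left(96 - 97\right) \left(-4 + \left(-2\right)^{2}\right) = - (-4 + 4) = \left(-1\right) 0 = 0$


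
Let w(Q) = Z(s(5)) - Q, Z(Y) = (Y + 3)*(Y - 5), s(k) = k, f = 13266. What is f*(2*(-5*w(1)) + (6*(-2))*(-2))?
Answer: 451044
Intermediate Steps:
Z(Y) = (-5 + Y)*(3 + Y) (Z(Y) = (3 + Y)*(-5 + Y) = (-5 + Y)*(3 + Y))
w(Q) = -Q (w(Q) = (-15 + 5² - 2*5) - Q = (-15 + 25 - 10) - Q = 0 - Q = -Q)
f*(2*(-5*w(1)) + (6*(-2))*(-2)) = 13266*(2*(-(-5)) + (6*(-2))*(-2)) = 13266*(2*(-5*(-1)) - 12*(-2)) = 13266*(2*5 + 24) = 13266*(10 + 24) = 13266*34 = 451044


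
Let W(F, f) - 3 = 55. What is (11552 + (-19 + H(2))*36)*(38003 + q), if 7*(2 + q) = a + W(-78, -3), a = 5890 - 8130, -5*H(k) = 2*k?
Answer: 2859651940/7 ≈ 4.0852e+8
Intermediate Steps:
H(k) = -2*k/5
W(F, f) = 58 (W(F, f) = 3 + 55 = 58)
a = -2240
q = -2196/7 (q = -2 + (-2240 + 58)/7 = -2 + (1/7)*(-2182) = -2 - 2182/7 = -2196/7 ≈ -313.71)
(11552 + (-19 + H(2))*36)*(38003 + q) = (11552 + (-19 - 2/5*2)*36)*(38003 - 2196/7) = (11552 + (-19 - 4/5)*36)*(263825/7) = (11552 - 99/5*36)*(263825/7) = (11552 - 3564/5)*(263825/7) = (54196/5)*(263825/7) = 2859651940/7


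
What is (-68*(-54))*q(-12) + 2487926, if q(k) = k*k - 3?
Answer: 3005678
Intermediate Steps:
q(k) = -3 + k**2 (q(k) = k**2 - 3 = -3 + k**2)
(-68*(-54))*q(-12) + 2487926 = (-68*(-54))*(-3 + (-12)**2) + 2487926 = 3672*(-3 + 144) + 2487926 = 3672*141 + 2487926 = 517752 + 2487926 = 3005678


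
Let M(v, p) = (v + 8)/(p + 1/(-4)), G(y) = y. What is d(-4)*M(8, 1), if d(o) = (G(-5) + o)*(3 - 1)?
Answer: -384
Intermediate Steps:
M(v, p) = (8 + v)/(-¼ + p) (M(v, p) = (8 + v)/(p - ¼) = (8 + v)/(-¼ + p))
d(o) = -10 + 2*o (d(o) = (-5 + o)*(3 - 1) = (-5 + o)*2 = -10 + 2*o)
d(-4)*M(8, 1) = (-10 + 2*(-4))*(4*(8 + 8)/(-1 + 4*1)) = (-10 - 8)*(4*16/(-1 + 4)) = -72*16/3 = -18*64/3 = -384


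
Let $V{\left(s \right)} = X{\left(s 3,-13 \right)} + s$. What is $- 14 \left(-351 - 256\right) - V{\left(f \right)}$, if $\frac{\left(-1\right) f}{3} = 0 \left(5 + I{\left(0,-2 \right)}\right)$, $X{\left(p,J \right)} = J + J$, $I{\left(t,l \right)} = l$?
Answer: $8524$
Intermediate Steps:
$X{\left(p,J \right)} = 2 J$
$f = 0$ ($f = - 3 \cdot 0 \left(5 - 2\right) = - 3 \cdot 0 \cdot 3 = \left(-3\right) 0 = 0$)
$V{\left(s \right)} = -26 + s$ ($V{\left(s \right)} = 2 \left(-13\right) + s = -26 + s$)
$- 14 \left(-351 - 256\right) - V{\left(f \right)} = - 14 \left(-351 - 256\right) - \left(-26 + 0\right) = \left(-14\right) \left(-607\right) - -26 = 8498 + 26 = 8524$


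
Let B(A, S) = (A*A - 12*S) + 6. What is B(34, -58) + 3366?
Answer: 5224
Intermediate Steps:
B(A, S) = 6 + A² - 12*S (B(A, S) = (A² - 12*S) + 6 = 6 + A² - 12*S)
B(34, -58) + 3366 = (6 + 34² - 12*(-58)) + 3366 = (6 + 1156 + 696) + 3366 = 1858 + 3366 = 5224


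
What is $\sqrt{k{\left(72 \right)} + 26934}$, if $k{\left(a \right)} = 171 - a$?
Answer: $\sqrt{27033} \approx 164.42$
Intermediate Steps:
$\sqrt{k{\left(72 \right)} + 26934} = \sqrt{\left(171 - 72\right) + 26934} = \sqrt{99 + 26934} = \sqrt{27033}$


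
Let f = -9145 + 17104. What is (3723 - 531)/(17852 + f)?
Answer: 3192/25811 ≈ 0.12367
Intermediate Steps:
f = 7959
(3723 - 531)/(17852 + f) = (3723 - 531)/(17852 + 7959) = 3192/25811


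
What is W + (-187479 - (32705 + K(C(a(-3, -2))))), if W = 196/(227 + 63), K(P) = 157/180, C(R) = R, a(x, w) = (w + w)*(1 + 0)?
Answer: -229872301/1044 ≈ -2.2018e+5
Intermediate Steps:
a(x, w) = 2*w (a(x, w) = (2*w)*1 = 2*w)
K(P) = 157/180 (K(P) = 157*(1/180) = 157/180)
W = 98/145 (W = 196/290 = 196*(1/290) = 98/145 ≈ 0.67586)
W + (-187479 - (32705 + K(C(a(-3, -2))))) = 98/145 + (-187479 - (32705 + 157/180)) = 98/145 + (-187479 - 1*5887057/180) = 98/145 + (-187479 - 5887057/180) = 98/145 - 39633277/180 = -229872301/1044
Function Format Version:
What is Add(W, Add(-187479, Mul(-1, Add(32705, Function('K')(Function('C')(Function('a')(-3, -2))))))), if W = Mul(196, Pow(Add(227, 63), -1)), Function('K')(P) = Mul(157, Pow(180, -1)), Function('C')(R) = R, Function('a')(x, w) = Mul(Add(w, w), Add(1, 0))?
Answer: Rational(-229872301, 1044) ≈ -2.2018e+5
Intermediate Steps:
Function('a')(x, w) = Mul(2, w) (Function('a')(x, w) = Mul(Mul(2, w), 1) = Mul(2, w))
Function('K')(P) = Rational(157, 180) (Function('K')(P) = Mul(157, Rational(1, 180)) = Rational(157, 180))
W = Rational(98, 145) (W = Mul(196, Pow(290, -1)) = Mul(196, Rational(1, 290)) = Rational(98, 145) ≈ 0.67586)
Add(W, Add(-187479, Mul(-1, Add(32705, Function('K')(Function('C')(Function('a')(-3, -2))))))) = Add(Rational(98, 145), Add(-187479, Mul(-1, Add(32705, Rational(157, 180))))) = Add(Rational(98, 145), Add(-187479, Mul(-1, Rational(5887057, 180)))) = Add(Rational(98, 145), Add(-187479, Rational(-5887057, 180))) = Add(Rational(98, 145), Rational(-39633277, 180)) = Rational(-229872301, 1044)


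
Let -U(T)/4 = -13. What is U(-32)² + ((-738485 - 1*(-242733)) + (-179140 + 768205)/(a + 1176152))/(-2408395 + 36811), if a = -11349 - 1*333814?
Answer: 5329347589491167/1970760216576 ≈ 2704.2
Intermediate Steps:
U(T) = 52 (U(T) = -4*(-13) = 52)
a = -345163 (a = -11349 - 333814 = -345163)
U(-32)² + ((-738485 - 1*(-242733)) + (-179140 + 768205)/(a + 1176152))/(-2408395 + 36811) = 52² + ((-738485 - 1*(-242733)) + (-179140 + 768205)/(-345163 + 1176152))/(-2408395 + 36811) = 2704 + ((-738485 + 242733) + 589065/830989)/(-2371584) = 2704 + (-495752 + 589065*(1/830989))*(-1/2371584) = 2704 + (-495752 + 589065/830989)*(-1/2371584) = 2704 - 411963869663/830989*(-1/2371584) = 2704 + 411963869663/1970760216576 = 5329347589491167/1970760216576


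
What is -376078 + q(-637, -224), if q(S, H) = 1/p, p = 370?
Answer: -139148859/370 ≈ -3.7608e+5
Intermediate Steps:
q(S, H) = 1/370
-376078 + q(-637, -224) = -376078 + 1/370 = -139148859/370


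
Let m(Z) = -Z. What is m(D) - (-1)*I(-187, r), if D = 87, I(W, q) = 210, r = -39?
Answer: 123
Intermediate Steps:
m(D) - (-1)*I(-187, r) = -1*87 - (-1)*210 = -87 - 1*(-210) = -87 + 210 = 123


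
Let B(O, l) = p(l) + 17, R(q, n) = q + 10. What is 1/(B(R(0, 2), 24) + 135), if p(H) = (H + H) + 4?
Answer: 1/204 ≈ 0.0049020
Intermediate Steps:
p(H) = 4 + 2*H (p(H) = 2*H + 4 = 4 + 2*H)
R(q, n) = 10 + q
B(O, l) = 21 + 2*l (B(O, l) = (4 + 2*l) + 17 = 21 + 2*l)
1/(B(R(0, 2), 24) + 135) = 1/((21 + 2*24) + 135) = 1/((21 + 48) + 135) = 1/(69 + 135) = 1/204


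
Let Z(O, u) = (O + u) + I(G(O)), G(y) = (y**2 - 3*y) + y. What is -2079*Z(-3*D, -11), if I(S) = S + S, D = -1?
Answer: 4158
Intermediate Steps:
G(y) = y**2 - 2*y
I(S) = 2*S
Z(O, u) = O + u + 2*O*(-2 + O) (Z(O, u) = (O + u) + 2*(O*(-2 + O)) = (O + u) + 2*O*(-2 + O) = O + u + 2*O*(-2 + O))
-2079*Z(-3*D, -11) = -2079*(-3*(-1) - 11 + 2*(-3*(-1))*(-2 - 3*(-1))) = -2079*(3 - 11 + 2*3*(-2 + 3)) = -2079*(3 - 11 + 2*3*1) = -2079*(3 - 11 + 6) = -2079*(-2) = 4158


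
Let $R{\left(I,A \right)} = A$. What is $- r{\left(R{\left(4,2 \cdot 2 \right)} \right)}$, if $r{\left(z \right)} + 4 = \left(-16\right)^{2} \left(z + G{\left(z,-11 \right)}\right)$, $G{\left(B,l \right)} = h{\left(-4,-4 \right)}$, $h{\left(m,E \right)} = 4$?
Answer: $-2044$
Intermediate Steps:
$G{\left(B,l \right)} = 4$
$r{\left(z \right)} = 1020 + 256 z$ ($r{\left(z \right)} = -4 + \left(-16\right)^{2} \left(z + 4\right) = -4 + 256 \left(4 + z\right) = -4 + \left(1024 + 256 z\right) = 1020 + 256 z$)
$- r{\left(R{\left(4,2 \cdot 2 \right)} \right)} = - (1020 + 256 \cdot 2 \cdot 2) = - (1020 + 256 \cdot 4) = - (1020 + 1024) = \left(-1\right) 2044 = -2044$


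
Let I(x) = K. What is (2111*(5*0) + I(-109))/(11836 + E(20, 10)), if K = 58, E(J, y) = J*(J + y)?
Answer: 29/6218 ≈ 0.0046639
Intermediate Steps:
I(x) = 58
(2111*(5*0) + I(-109))/(11836 + E(20, 10)) = (2111*(5*0) + 58)/(11836 + 20*(20 + 10)) = (2111*0 + 58)/(11836 + 20*30) = (0 + 58)/(11836 + 600) = 58/12436 = 58*(1/12436) = 29/6218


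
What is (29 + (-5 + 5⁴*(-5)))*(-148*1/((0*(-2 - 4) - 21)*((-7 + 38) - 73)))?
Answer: 32782/63 ≈ 520.35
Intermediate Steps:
(29 + (-5 + 5⁴*(-5)))*(-148*1/((0*(-2 - 4) - 21)*((-7 + 38) - 73))) = (29 + (-5 + 625*(-5)))*(-148*1/((31 - 73)*(0*(-6) - 21))) = (29 + (-5 - 3125))*(-148*(-1/(42*(0 - 21)))) = (29 - 3130)*(-148/((-21*(-42)))) = -(-458948)/882 = -3101*(-74/441) = 32782/63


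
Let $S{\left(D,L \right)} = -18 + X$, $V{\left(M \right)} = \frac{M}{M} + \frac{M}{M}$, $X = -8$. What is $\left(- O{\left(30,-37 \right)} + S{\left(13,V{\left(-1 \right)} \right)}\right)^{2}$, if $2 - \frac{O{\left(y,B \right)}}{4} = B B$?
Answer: $29615364$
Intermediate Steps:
$O{\left(y,B \right)} = 8 - 4 B^{2}$ ($O{\left(y,B \right)} = 8 - 4 B B = 8 - 4 B^{2}$)
$V{\left(M \right)} = 2$ ($V{\left(M \right)} = 1 + 1 = 2$)
$S{\left(D,L \right)} = -26$ ($S{\left(D,L \right)} = -18 - 8 = -26$)
$\left(- O{\left(30,-37 \right)} + S{\left(13,V{\left(-1 \right)} \right)}\right)^{2} = \left(- (8 - 4 \left(-37\right)^{2}) - 26\right)^{2} = \left(- (8 - 5476) - 26\right)^{2} = \left(\left(-1\right) \left(-5468\right) - 26\right)^{2} = \left(5468 - 26\right)^{2} = 5442^{2} = 29615364$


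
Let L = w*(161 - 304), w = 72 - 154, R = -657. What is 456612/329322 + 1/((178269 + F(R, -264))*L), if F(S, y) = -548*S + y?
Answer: 68590393040717/49469408194206 ≈ 1.3865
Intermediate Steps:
w = -82
L = 11726 (L = -82*(161 - 304) = -82*(-143) = 11726)
F(S, y) = y - 548*S
456612/329322 + 1/((178269 + F(R, -264))*L) = 456612/329322 + 1/((178269 + (-264 - 548*(-657)))*11726) = 456612*(1/329322) + (1/11726)/(178269 + (-264 + 360036)) = 76102/54887 + (1/11726)/(178269 + 359772) = 76102/54887 + (1/11726)/538041 = 76102/54887 + (1/538041)*(1/11726) = 76102/54887 + 1/6309068766 = 68590393040717/49469408194206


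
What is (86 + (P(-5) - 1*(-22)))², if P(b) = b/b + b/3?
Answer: 103684/9 ≈ 11520.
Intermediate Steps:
P(b) = 1 + b/3 (P(b) = 1 + b*(⅓) = 1 + b/3)
(86 + (P(-5) - 1*(-22)))² = (86 + ((1 + (⅓)*(-5)) - 1*(-22)))² = (86 + ((1 - 5/3) + 22))² = (86 + (-⅔ + 22))² = (86 + 64/3)² = (322/3)² = 103684/9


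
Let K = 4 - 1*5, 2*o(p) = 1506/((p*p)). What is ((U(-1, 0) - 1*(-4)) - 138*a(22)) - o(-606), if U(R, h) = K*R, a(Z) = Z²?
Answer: -8175530495/122412 ≈ -66787.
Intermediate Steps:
o(p) = 753/p² (o(p) = (1506/((p*p)))/2 = (1506/(p²))/2 = (1506/p²)/2 = 753/p²)
K = -1 (K = 4 - 5 = -1)
U(R, h) = -R
((U(-1, 0) - 1*(-4)) - 138*a(22)) - o(-606) = ((-1*(-1) - 1*(-4)) - 138*22²) - 753/(-606)² = ((1 + 4) - 138*484) - 753/367236 = (5 - 66792) - 1*251/122412 = -66787 - 251/122412 = -8175530495/122412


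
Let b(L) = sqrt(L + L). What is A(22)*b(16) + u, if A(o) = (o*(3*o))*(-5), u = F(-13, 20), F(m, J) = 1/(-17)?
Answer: -1/17 - 29040*sqrt(2) ≈ -41069.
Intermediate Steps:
F(m, J) = -1/17
u = -1/17 ≈ -0.058824
b(L) = sqrt(2)*sqrt(L) (b(L) = sqrt(2*L) = sqrt(2)*sqrt(L))
A(o) = -15*o**2 (A(o) = (3*o**2)*(-5) = -15*o**2)
A(22)*b(16) + u = (-15*22**2)*(sqrt(2)*sqrt(16)) - 1/17 = (-15*484)*(sqrt(2)*4) - 1/17 = -29040*sqrt(2) - 1/17 = -1/17 - 29040*sqrt(2)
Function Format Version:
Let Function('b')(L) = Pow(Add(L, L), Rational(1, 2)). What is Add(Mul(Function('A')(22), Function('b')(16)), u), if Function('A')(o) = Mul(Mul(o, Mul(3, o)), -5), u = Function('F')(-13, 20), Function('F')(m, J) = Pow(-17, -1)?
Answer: Add(Rational(-1, 17), Mul(-29040, Pow(2, Rational(1, 2)))) ≈ -41069.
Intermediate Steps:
Function('F')(m, J) = Rational(-1, 17)
u = Rational(-1, 17) ≈ -0.058824
Function('b')(L) = Mul(Pow(2, Rational(1, 2)), Pow(L, Rational(1, 2))) (Function('b')(L) = Pow(Mul(2, L), Rational(1, 2)) = Mul(Pow(2, Rational(1, 2)), Pow(L, Rational(1, 2))))
Function('A')(o) = Mul(-15, Pow(o, 2)) (Function('A')(o) = Mul(Mul(3, Pow(o, 2)), -5) = Mul(-15, Pow(o, 2)))
Add(Mul(Function('A')(22), Function('b')(16)), u) = Add(Mul(Mul(-15, Pow(22, 2)), Mul(Pow(2, Rational(1, 2)), Pow(16, Rational(1, 2)))), Rational(-1, 17)) = Add(Mul(Mul(-15, 484), Mul(Pow(2, Rational(1, 2)), 4)), Rational(-1, 17)) = Add(Mul(-7260, Mul(4, Pow(2, Rational(1, 2)))), Rational(-1, 17)) = Add(Mul(-29040, Pow(2, Rational(1, 2))), Rational(-1, 17)) = Add(Rational(-1, 17), Mul(-29040, Pow(2, Rational(1, 2))))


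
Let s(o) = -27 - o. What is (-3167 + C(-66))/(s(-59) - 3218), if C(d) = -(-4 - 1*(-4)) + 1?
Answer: 1583/1593 ≈ 0.99372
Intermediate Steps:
C(d) = 1 (C(d) = -(-4 + 4) + 1 = -1*0 + 1 = 0 + 1 = 1)
(-3167 + C(-66))/(s(-59) - 3218) = (-3167 + 1)/((-27 - 1*(-59)) - 3218) = -3166/((-27 + 59) - 3218) = -3166/(32 - 3218) = -3166/(-3186) = -3166*(-1/3186) = 1583/1593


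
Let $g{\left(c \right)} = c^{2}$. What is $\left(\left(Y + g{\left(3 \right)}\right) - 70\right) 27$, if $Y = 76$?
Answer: $405$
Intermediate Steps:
$\left(\left(Y + g{\left(3 \right)}\right) - 70\right) 27 = \left(\left(76 + 3^{2}\right) - 70\right) 27 = \left(\left(76 + 9\right) - 70\right) 27 = \left(85 - 70\right) 27 = 15 \cdot 27 = 405$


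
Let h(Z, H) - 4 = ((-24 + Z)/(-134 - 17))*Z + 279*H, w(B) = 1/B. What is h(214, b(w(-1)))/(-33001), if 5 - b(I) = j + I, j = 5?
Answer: -2073/4983151 ≈ -0.00041600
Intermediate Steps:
b(I) = -I (b(I) = 5 - (5 + I) = 5 + (-5 - I) = -I)
h(Z, H) = 4 + 279*H + Z*(24/151 - Z/151) (h(Z, H) = 4 + (((-24 + Z)/(-134 - 17))*Z + 279*H) = 4 + (((-24 + Z)/(-151))*Z + 279*H) = 4 + (((-24 + Z)*(-1/151))*Z + 279*H) = 4 + ((24/151 - Z/151)*Z + 279*H) = 4 + (Z*(24/151 - Z/151) + 279*H) = 4 + (279*H + Z*(24/151 - Z/151)) = 4 + 279*H + Z*(24/151 - Z/151))
h(214, b(w(-1)))/(-33001) = (4 + 279*(-1/(-1)) - 1/151*214² + (24/151)*214)/(-33001) = (4 + 279*(-1*(-1)) - 1/151*45796 + 5136/151)*(-1/33001) = (4 + 279*1 - 45796/151 + 5136/151)*(-1/33001) = (4 + 279 - 45796/151 + 5136/151)*(-1/33001) = (2073/151)*(-1/33001) = -2073/4983151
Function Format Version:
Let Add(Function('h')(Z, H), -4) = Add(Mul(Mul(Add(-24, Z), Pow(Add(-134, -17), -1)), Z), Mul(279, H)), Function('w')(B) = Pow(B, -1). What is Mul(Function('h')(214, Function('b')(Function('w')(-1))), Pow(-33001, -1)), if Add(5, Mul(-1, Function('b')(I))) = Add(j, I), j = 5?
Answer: Rational(-2073, 4983151) ≈ -0.00041600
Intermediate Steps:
Function('b')(I) = Mul(-1, I) (Function('b')(I) = Add(5, Mul(-1, Add(5, I))) = Add(5, Add(-5, Mul(-1, I))) = Mul(-1, I))
Function('h')(Z, H) = Add(4, Mul(279, H), Mul(Z, Add(Rational(24, 151), Mul(Rational(-1, 151), Z)))) (Function('h')(Z, H) = Add(4, Add(Mul(Mul(Add(-24, Z), Pow(Add(-134, -17), -1)), Z), Mul(279, H))) = Add(4, Add(Mul(Mul(Add(-24, Z), Pow(-151, -1)), Z), Mul(279, H))) = Add(4, Add(Mul(Mul(Add(-24, Z), Rational(-1, 151)), Z), Mul(279, H))) = Add(4, Add(Mul(Add(Rational(24, 151), Mul(Rational(-1, 151), Z)), Z), Mul(279, H))) = Add(4, Add(Mul(Z, Add(Rational(24, 151), Mul(Rational(-1, 151), Z))), Mul(279, H))) = Add(4, Add(Mul(279, H), Mul(Z, Add(Rational(24, 151), Mul(Rational(-1, 151), Z))))) = Add(4, Mul(279, H), Mul(Z, Add(Rational(24, 151), Mul(Rational(-1, 151), Z)))))
Mul(Function('h')(214, Function('b')(Function('w')(-1))), Pow(-33001, -1)) = Mul(Add(4, Mul(279, Mul(-1, Pow(-1, -1))), Mul(Rational(-1, 151), Pow(214, 2)), Mul(Rational(24, 151), 214)), Pow(-33001, -1)) = Mul(Add(4, Mul(279, Mul(-1, -1)), Mul(Rational(-1, 151), 45796), Rational(5136, 151)), Rational(-1, 33001)) = Mul(Add(4, Mul(279, 1), Rational(-45796, 151), Rational(5136, 151)), Rational(-1, 33001)) = Mul(Add(4, 279, Rational(-45796, 151), Rational(5136, 151)), Rational(-1, 33001)) = Mul(Rational(2073, 151), Rational(-1, 33001)) = Rational(-2073, 4983151)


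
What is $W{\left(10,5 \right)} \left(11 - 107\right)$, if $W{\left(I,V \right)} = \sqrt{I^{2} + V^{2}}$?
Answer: $- 480 \sqrt{5} \approx -1073.3$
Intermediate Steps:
$W{\left(10,5 \right)} \left(11 - 107\right) = \sqrt{10^{2} + 5^{2}} \left(11 - 107\right) = \sqrt{100 + 25} \left(-96\right) = \sqrt{125} \left(-96\right) = 5 \sqrt{5} \left(-96\right) = - 480 \sqrt{5}$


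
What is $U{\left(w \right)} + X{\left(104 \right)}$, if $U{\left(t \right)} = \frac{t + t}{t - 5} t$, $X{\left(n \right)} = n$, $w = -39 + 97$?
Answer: $\frac{12240}{53} \approx 230.94$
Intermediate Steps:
$w = 58$
$U{\left(t \right)} = \frac{2 t^{2}}{-5 + t}$ ($U{\left(t \right)} = \frac{2 t}{-5 + t} t = \frac{2 t^{2}}{-5 + t}$)
$U{\left(w \right)} + X{\left(104 \right)} = \frac{2 \cdot 58^{2}}{-5 + 58} + 104 = 2 \cdot 3364 \cdot \frac{1}{53} + 104 = \frac{6728}{53} + 104 = \frac{12240}{53}$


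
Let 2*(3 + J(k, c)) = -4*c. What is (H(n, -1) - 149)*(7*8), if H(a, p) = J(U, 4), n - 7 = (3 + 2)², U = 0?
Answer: -8960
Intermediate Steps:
J(k, c) = -3 - 2*c (J(k, c) = -3 + (-4*c)/2 = -3 - 2*c)
n = 32 (n = 7 + (3 + 2)² = 7 + 5² = 7 + 25 = 32)
H(a, p) = -11 (H(a, p) = -3 - 2*4 = -3 - 8 = -11)
(H(n, -1) - 149)*(7*8) = (-11 - 149)*(7*8) = -160*56 = -8960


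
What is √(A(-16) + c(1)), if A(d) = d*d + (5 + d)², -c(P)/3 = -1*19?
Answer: √434 ≈ 20.833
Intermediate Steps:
c(P) = 57 (c(P) = -(-3)*19 = -3*(-19) = 57)
A(d) = d² + (5 + d)²
√(A(-16) + c(1)) = √(((-16)² + (5 - 16)²) + 57) = √((256 + (-11)²) + 57) = √((256 + 121) + 57) = √(377 + 57) = √434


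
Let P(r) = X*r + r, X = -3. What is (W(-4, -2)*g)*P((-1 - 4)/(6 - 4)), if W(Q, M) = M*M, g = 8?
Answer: 160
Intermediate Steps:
W(Q, M) = M²
P(r) = -2*r (P(r) = -3*r + r = -2*r)
(W(-4, -2)*g)*P((-1 - 4)/(6 - 4)) = ((-2)²*8)*(-2*(-1 - 4)/(6 - 4)) = (4*8)*(-(-10)/2) = 32*(-(-10)/2) = 32*(-2*(-5/2)) = 32*5 = 160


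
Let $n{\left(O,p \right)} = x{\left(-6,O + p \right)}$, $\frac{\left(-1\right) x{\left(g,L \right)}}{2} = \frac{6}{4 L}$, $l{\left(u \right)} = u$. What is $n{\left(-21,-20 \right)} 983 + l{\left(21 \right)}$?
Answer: $\frac{3810}{41} \approx 92.927$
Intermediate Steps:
$x{\left(g,L \right)} = - \frac{3}{L}$ ($x{\left(g,L \right)} = - 2 \frac{6}{4 L} = - 2 \cdot 6 \frac{1}{4 L} = - 2 \frac{3}{2 L} = - \frac{3}{L}$)
$n{\left(O,p \right)} = - \frac{3}{O + p}$
$n{\left(-21,-20 \right)} 983 + l{\left(21 \right)} = - \frac{3}{-21 - 20} \cdot 983 + 21 = - \frac{3}{-41} \cdot 983 + 21 = \left(-3\right) \left(- \frac{1}{41}\right) 983 + 21 = \frac{3}{41} \cdot 983 + 21 = \frac{2949}{41} + 21 = \frac{3810}{41}$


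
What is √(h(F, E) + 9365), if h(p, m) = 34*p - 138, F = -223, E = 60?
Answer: √1645 ≈ 40.559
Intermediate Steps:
h(p, m) = -138 + 34*p
√(h(F, E) + 9365) = √((-138 + 34*(-223)) + 9365) = √((-138 - 7582) + 9365) = √(-7720 + 9365) = √1645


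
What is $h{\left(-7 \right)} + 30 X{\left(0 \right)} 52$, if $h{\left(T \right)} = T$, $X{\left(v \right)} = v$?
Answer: $-7$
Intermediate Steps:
$h{\left(-7 \right)} + 30 X{\left(0 \right)} 52 = -7 + 30 \cdot 0 \cdot 52 = -7 + 0 \cdot 52 = -7 + 0 = -7$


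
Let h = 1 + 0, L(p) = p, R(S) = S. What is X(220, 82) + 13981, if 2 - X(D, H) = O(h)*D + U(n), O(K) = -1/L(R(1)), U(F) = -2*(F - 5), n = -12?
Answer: 14169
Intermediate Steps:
h = 1
U(F) = 10 - 2*F (U(F) = -2*(-5 + F) = 10 - 2*F)
O(K) = -1 (O(K) = -1/1 = -1*1 = -1)
X(D, H) = -32 + D (X(D, H) = 2 - (-D + (10 - 2*(-12))) = 2 - (-D + (10 + 24)) = 2 - (-D + 34) = 2 - (34 - D) = 2 + (-34 + D) = -32 + D)
X(220, 82) + 13981 = (-32 + 220) + 13981 = 188 + 13981 = 14169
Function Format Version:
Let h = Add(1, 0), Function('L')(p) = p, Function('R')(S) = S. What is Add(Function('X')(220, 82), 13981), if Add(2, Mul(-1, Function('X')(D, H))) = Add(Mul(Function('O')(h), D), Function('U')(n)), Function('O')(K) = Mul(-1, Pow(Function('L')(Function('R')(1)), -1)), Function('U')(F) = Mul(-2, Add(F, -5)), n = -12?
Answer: 14169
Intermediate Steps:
h = 1
Function('U')(F) = Add(10, Mul(-2, F)) (Function('U')(F) = Mul(-2, Add(-5, F)) = Add(10, Mul(-2, F)))
Function('O')(K) = -1 (Function('O')(K) = Mul(-1, Pow(1, -1)) = Mul(-1, 1) = -1)
Function('X')(D, H) = Add(-32, D) (Function('X')(D, H) = Add(2, Mul(-1, Add(Mul(-1, D), Add(10, Mul(-2, -12))))) = Add(2, Mul(-1, Add(Mul(-1, D), Add(10, 24)))) = Add(2, Mul(-1, Add(Mul(-1, D), 34))) = Add(2, Mul(-1, Add(34, Mul(-1, D)))) = Add(2, Add(-34, D)) = Add(-32, D))
Add(Function('X')(220, 82), 13981) = Add(Add(-32, 220), 13981) = Add(188, 13981) = 14169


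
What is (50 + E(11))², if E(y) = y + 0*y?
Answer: 3721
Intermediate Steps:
E(y) = y (E(y) = y + 0 = y)
(50 + E(11))² = (50 + 11)² = 61² = 3721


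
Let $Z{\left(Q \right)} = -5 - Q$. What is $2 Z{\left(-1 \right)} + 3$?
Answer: $-5$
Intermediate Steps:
$2 Z{\left(-1 \right)} + 3 = 2 \left(-5 - -1\right) + 3 = 2 \left(-5 + 1\right) + 3 = 2 \left(-4\right) + 3 = -8 + 3 = -5$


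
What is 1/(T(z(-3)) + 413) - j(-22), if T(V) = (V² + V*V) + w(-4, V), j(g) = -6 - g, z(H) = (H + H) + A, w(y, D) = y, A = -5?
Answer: -10415/651 ≈ -15.998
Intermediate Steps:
z(H) = -5 + 2*H (z(H) = (H + H) - 5 = 2*H - 5 = -5 + 2*H)
T(V) = -4 + 2*V² (T(V) = (V² + V*V) - 4 = (V² + V²) - 4 = 2*V² - 4 = -4 + 2*V²)
1/(T(z(-3)) + 413) - j(-22) = 1/((-4 + 2*(-5 + 2*(-3))²) + 413) - (-6 - 1*(-22)) = 1/((-4 + 2*(-5 - 6)²) + 413) - (-6 + 22) = 1/((-4 + 2*(-11)²) + 413) - 1*16 = 1/((-4 + 2*121) + 413) - 16 = 1/((-4 + 242) + 413) - 16 = 1/(238 + 413) - 16 = 1/651 - 16 = -10415/651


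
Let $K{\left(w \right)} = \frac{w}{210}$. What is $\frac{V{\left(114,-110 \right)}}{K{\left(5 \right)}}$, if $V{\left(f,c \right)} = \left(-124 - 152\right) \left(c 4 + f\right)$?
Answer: $3778992$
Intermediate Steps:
$V{\left(f,c \right)} = - 1104 c - 276 f$ ($V{\left(f,c \right)} = - 276 \left(4 c + f\right) = - 276 \left(f + 4 c\right) = - 1104 c - 276 f$)
$K{\left(w \right)} = \frac{w}{210}$ ($K{\left(w \right)} = w \frac{1}{210} = \frac{w}{210}$)
$\frac{V{\left(114,-110 \right)}}{K{\left(5 \right)}} = \frac{\left(-1104\right) \left(-110\right) - 31464}{\frac{1}{210} \cdot 5} = \left(121440 - 31464\right) \frac{1}{\frac{1}{42}} = 89976 \cdot 42 = 3778992$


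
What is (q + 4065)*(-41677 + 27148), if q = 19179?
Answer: -337712076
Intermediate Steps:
(q + 4065)*(-41677 + 27148) = (19179 + 4065)*(-41677 + 27148) = 23244*(-14529) = -337712076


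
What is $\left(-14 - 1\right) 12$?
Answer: $-180$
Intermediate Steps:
$\left(-14 - 1\right) 12 = \left(-15\right) 12 = -180$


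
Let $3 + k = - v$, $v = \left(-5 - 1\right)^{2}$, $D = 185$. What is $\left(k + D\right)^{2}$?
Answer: $21316$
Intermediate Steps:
$v = 36$ ($v = \left(-6\right)^{2} = 36$)
$k = -39$ ($k = -3 - 36 = -39$)
$\left(k + D\right)^{2} = \left(-39 + 185\right)^{2} = 146^{2} = 21316$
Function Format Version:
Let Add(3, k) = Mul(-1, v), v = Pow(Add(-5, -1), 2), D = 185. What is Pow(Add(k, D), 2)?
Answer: 21316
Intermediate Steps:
v = 36 (v = Pow(-6, 2) = 36)
k = -39 (k = Add(-3, Mul(-1, 36)) = Add(-3, -36) = -39)
Pow(Add(k, D), 2) = Pow(Add(-39, 185), 2) = Pow(146, 2) = 21316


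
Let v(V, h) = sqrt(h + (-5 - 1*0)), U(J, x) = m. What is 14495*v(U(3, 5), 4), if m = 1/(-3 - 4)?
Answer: 14495*I ≈ 14495.0*I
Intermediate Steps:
m = -1/7 (m = 1/(-7) = -1/7 ≈ -0.14286)
U(J, x) = -1/7
v(V, h) = sqrt(-5 + h) (v(V, h) = sqrt(h + (-5 + 0)) = sqrt(h - 5) = sqrt(-5 + h))
14495*v(U(3, 5), 4) = 14495*sqrt(-5 + 4) = 14495*sqrt(-1) = 14495*I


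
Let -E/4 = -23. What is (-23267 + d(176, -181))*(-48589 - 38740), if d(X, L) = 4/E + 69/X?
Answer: 747719257767/368 ≈ 2.0318e+9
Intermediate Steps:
E = 92 (E = -4*(-23) = 92)
d(X, L) = 1/23 + 69/X (d(X, L) = 4/92 + 69/X = 4*(1/92) + 69/X = 1/23 + 69/X)
(-23267 + d(176, -181))*(-48589 - 38740) = (-23267 + (1/23)*(1587 + 176)/176)*(-48589 - 38740) = (-23267 + (1/23)*(1/176)*1763)*(-87329) = (-23267 + 1763/4048)*(-87329) = -94183053/4048*(-87329) = 747719257767/368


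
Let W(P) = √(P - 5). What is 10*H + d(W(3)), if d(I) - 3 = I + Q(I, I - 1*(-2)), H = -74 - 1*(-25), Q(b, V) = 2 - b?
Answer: -485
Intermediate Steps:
W(P) = √(-5 + P)
H = -49 (H = -74 + 25 = -49)
d(I) = 5 (d(I) = 3 + (I + (2 - I)) = 3 + 2 = 5)
10*H + d(W(3)) = 10*(-49) + 5 = -490 + 5 = -485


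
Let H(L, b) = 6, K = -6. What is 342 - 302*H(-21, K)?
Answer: -1470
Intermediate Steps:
342 - 302*H(-21, K) = 342 - 302*6 = 342 - 1812 = -1470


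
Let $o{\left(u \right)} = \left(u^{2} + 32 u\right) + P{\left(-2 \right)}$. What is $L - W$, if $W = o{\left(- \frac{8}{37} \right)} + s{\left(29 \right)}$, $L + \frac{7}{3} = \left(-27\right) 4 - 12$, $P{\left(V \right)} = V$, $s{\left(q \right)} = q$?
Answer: $- \frac{585088}{4107} \approx -142.46$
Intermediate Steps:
$L = - \frac{367}{3}$ ($L = - \frac{7}{3} - 120 = - \frac{367}{3} \approx -122.33$)
$o{\left(u \right)} = -2 + u^{2} + 32 u$ ($o{\left(u \right)} = \left(u^{2} + 32 u\right) - 2 = -2 + u^{2} + 32 u$)
$W = \frac{27555}{1369}$ ($W = \left(-2 + \left(- \frac{8}{37}\right)^{2} + 32 \left(- \frac{8}{37}\right)\right) + 29 = \left(-2 + \frac{64}{1369} - \frac{256}{37}\right) + 29 = - \frac{12146}{1369} + 29 = \frac{27555}{1369} \approx 20.128$)
$L - W = - \frac{367}{3} - \frac{27555}{1369} = - \frac{585088}{4107}$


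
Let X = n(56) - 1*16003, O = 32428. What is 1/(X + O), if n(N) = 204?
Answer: 1/16629 ≈ 6.0136e-5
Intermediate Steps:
X = -15799 (X = 204 - 1*16003 = 204 - 16003 = -15799)
1/(X + O) = 1/(-15799 + 32428) = 1/16629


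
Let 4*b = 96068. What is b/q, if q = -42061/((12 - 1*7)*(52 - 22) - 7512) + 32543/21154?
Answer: 133582337847/40333570 ≈ 3311.9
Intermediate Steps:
b = 24017 (b = (¼)*96068 = 24017)
q = 40333570/5561991 (q = -42061/((12 - 7)*30 - 7512) + 32543*(1/21154) = -42061/(5*30 - 7512) + 4649/3022 = -42061/(150 - 7512) + 4649/3022 = -42061/(-7362) + 4649/3022 = -42061*(-1/7362) + 4649/3022 = 42061/7362 + 4649/3022 = 40333570/5561991 ≈ 7.2516)
b/q = 24017/(40333570/5561991) = 24017*(5561991/40333570) = 133582337847/40333570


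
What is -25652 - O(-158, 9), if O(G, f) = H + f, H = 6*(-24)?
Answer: -25517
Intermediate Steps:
H = -144
O(G, f) = -144 + f
-25652 - O(-158, 9) = -25652 - (-144 + 9) = -25652 - 1*(-135) = -25652 + 135 = -25517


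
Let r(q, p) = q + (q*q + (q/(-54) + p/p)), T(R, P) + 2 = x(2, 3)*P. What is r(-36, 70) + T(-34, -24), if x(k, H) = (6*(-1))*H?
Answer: 5075/3 ≈ 1691.7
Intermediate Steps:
x(k, H) = -6*H
T(R, P) = -2 - 18*P (T(R, P) = -2 + (-6*3)*P = -2 - 18*P)
r(q, p) = 1 + q² + 53*q/54 (r(q, p) = q + (q² + (q*(-1/54) + 1)) = q + (q² + (-q/54 + 1)) = q + (q² + (1 - q/54)) = q + (1 + q² - q/54) = 1 + q² + 53*q/54)
r(-36, 70) + T(-34, -24) = (1 + (-36)² + (53/54)*(-36)) + (-2 - 18*(-24)) = (1 + 1296 - 106/3) + (-2 + 432) = 3785/3 + 430 = 5075/3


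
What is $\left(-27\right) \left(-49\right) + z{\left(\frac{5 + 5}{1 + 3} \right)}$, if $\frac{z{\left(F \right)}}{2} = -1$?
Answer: $1321$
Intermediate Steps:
$z{\left(F \right)} = -2$ ($z{\left(F \right)} = 2 \left(-1\right) = -2$)
$\left(-27\right) \left(-49\right) + z{\left(\frac{5 + 5}{1 + 3} \right)} = \left(-27\right) \left(-49\right) - 2 = 1323 - 2 = 1321$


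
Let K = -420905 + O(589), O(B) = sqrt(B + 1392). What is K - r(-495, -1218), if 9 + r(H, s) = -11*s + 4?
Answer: -434298 + sqrt(1981) ≈ -4.3425e+5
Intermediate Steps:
O(B) = sqrt(1392 + B)
r(H, s) = -5 - 11*s (r(H, s) = -9 + (-11*s + 4) = -9 + (4 - 11*s) = -5 - 11*s)
K = -420905 + sqrt(1981) (K = -420905 + sqrt(1392 + 589) = -420905 + sqrt(1981) ≈ -4.2086e+5)
K - r(-495, -1218) = (-420905 + sqrt(1981)) - (-5 - 11*(-1218)) = (-420905 + sqrt(1981)) - (-5 + 13398) = (-420905 + sqrt(1981)) - 1*13393 = (-420905 + sqrt(1981)) - 13393 = -434298 + sqrt(1981)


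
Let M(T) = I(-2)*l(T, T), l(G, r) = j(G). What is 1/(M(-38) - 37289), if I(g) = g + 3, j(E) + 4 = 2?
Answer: -1/37291 ≈ -2.6816e-5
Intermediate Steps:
j(E) = -2 (j(E) = -4 + 2 = -2)
l(G, r) = -2
I(g) = 3 + g
M(T) = -2 (M(T) = (3 - 2)*(-2) = 1*(-2) = -2)
1/(M(-38) - 37289) = 1/(-2 - 37289) = 1/(-37291) = -1/37291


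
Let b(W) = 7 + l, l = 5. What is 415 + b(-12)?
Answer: 427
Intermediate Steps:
b(W) = 12 (b(W) = 7 + 5 = 12)
415 + b(-12) = 415 + 12 = 427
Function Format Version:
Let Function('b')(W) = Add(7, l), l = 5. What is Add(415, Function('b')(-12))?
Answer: 427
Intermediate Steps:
Function('b')(W) = 12 (Function('b')(W) = Add(7, 5) = 12)
Add(415, Function('b')(-12)) = Add(415, 12) = 427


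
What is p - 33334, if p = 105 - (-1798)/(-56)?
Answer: -931311/28 ≈ -33261.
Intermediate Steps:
p = 2041/28 (p = 105 - (-1798)*(-1)/56 = 105 - 58*31/56 = 105 - 899/28 = 2041/28 ≈ 72.893)
p - 33334 = 2041/28 - 33334 = -931311/28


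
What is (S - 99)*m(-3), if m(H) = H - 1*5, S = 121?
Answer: -176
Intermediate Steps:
m(H) = -5 + H (m(H) = H - 5 = -5 + H)
(S - 99)*m(-3) = (121 - 99)*(-5 - 3) = 22*(-8) = -176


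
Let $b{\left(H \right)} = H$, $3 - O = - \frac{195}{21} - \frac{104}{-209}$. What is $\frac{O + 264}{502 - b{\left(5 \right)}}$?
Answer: $\frac{403478}{727111} \approx 0.55491$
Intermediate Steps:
$O = \frac{17246}{1463}$ ($O = 3 - \left(- \frac{195}{21} - \frac{104}{-209}\right) = 3 - \left(\left(-195\right) \frac{1}{21} - - \frac{104}{209}\right) = 3 - \left(- \frac{65}{7} + \frac{104}{209}\right) = 3 - - \frac{12857}{1463} = 3 + \frac{12857}{1463} = \frac{17246}{1463} \approx 11.788$)
$\frac{O + 264}{502 - b{\left(5 \right)}} = \frac{\frac{17246}{1463} + 264}{502 - 5} = \frac{403478}{1463 \left(502 - 5\right)} = \frac{403478}{1463 \cdot 497} = \frac{403478}{1463} \cdot \frac{1}{497} = \frac{403478}{727111}$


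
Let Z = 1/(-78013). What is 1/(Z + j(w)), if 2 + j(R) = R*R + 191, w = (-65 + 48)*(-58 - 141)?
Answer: 78013/892849267413 ≈ 8.7375e-8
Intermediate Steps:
w = 3383 (w = -17*(-199) = 3383)
j(R) = 189 + R² (j(R) = -2 + (R*R + 191) = -2 + (R² + 191) = -2 + (191 + R²) = 189 + R²)
Z = -1/78013 ≈ -1.2818e-5
1/(Z + j(w)) = 1/(-1/78013 + (189 + 3383²)) = 1/(-1/78013 + (189 + 11444689)) = 1/(-1/78013 + 11444878) = 1/(892849267413/78013) = 78013/892849267413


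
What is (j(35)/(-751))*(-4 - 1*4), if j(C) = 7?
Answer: 56/751 ≈ 0.074567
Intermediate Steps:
(j(35)/(-751))*(-4 - 1*4) = (7/(-751))*(-4 - 1*4) = (7*(-1/751))*(-4 - 4) = -7/751*(-8) = 56/751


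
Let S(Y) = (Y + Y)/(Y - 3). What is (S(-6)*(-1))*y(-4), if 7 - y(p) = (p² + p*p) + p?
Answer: 28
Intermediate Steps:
y(p) = 7 - p - 2*p² (y(p) = 7 - ((p² + p*p) + p) = 7 - ((p² + p²) + p) = 7 - (2*p² + p) = 7 - (p + 2*p²) = 7 + (-p - 2*p²) = 7 - p - 2*p²)
S(Y) = 2*Y/(-3 + Y) (S(Y) = (2*Y)/(-3 + Y) = 2*Y/(-3 + Y))
(S(-6)*(-1))*y(-4) = ((2*(-6)/(-3 - 6))*(-1))*(7 - 1*(-4) - 2*(-4)²) = ((2*(-6)/(-9))*(-1))*(7 + 4 - 2*16) = ((2*(-6)*(-⅑))*(-1))*(7 + 4 - 32) = ((4/3)*(-1))*(-21) = -4/3*(-21) = 28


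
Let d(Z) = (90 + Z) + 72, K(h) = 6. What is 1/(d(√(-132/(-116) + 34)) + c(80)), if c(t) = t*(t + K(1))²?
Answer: 17163418/10158031634937 - √29551/10158031634937 ≈ 1.6896e-6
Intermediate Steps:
d(Z) = 162 + Z
c(t) = t*(6 + t)² (c(t) = t*(t + 6)² = t*(6 + t)²)
1/(d(√(-132/(-116) + 34)) + c(80)) = 1/((162 + √(-132/(-116) + 34)) + 80*(6 + 80)²) = 1/((162 + √(-132*(-1/116) + 34)) + 80*86²) = 1/((162 + √(33/29 + 34)) + 80*7396) = 1/((162 + √(1019/29)) + 591680) = 1/((162 + √29551/29) + 591680) = 1/(591842 + √29551/29)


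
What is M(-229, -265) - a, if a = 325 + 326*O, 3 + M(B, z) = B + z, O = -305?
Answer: 98608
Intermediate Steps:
M(B, z) = -3 + B + z (M(B, z) = -3 + (B + z) = -3 + B + z)
a = -99105 (a = 325 + 326*(-305) = 325 - 99430 = -99105)
M(-229, -265) - a = (-3 - 229 - 265) - 1*(-99105) = -497 + 99105 = 98608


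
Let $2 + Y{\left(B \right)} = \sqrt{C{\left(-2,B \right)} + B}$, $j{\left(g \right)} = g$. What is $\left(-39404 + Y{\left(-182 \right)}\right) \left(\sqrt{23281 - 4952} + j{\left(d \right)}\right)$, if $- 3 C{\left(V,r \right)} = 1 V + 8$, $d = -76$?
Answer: $2 \left(76 - \sqrt{18329}\right) \left(19703 - i \sqrt{46}\right) \approx -2.3401 \cdot 10^{6} + 805.53 i$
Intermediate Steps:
$C{\left(V,r \right)} = - \frac{8}{3} - \frac{V}{3}$ ($C{\left(V,r \right)} = - \frac{1 V + 8}{3} = - \frac{V + 8}{3} = - \frac{8 + V}{3} = - \frac{8}{3} - \frac{V}{3}$)
$Y{\left(B \right)} = -2 + \sqrt{-2 + B}$ ($Y{\left(B \right)} = -2 + \sqrt{\left(- \frac{8}{3} - - \frac{2}{3}\right) + B} = -2 + \sqrt{\left(- \frac{8}{3} + \frac{2}{3}\right) + B} = -2 + \sqrt{-2 + B}$)
$\left(-39404 + Y{\left(-182 \right)}\right) \left(\sqrt{23281 - 4952} + j{\left(d \right)}\right) = \left(-39404 - \left(2 - \sqrt{-2 - 182}\right)\right) \left(\sqrt{23281 - 4952} - 76\right) = \left(-39404 - \left(2 - \sqrt{-184}\right)\right) \left(\sqrt{18329} - 76\right) = \left(-39404 - \left(2 - 2 i \sqrt{46}\right)\right) \left(-76 + \sqrt{18329}\right) = \left(-39406 + 2 i \sqrt{46}\right) \left(-76 + \sqrt{18329}\right)$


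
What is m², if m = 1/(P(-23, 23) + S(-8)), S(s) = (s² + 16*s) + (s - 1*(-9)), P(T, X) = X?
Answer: 1/1600 ≈ 0.00062500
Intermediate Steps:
S(s) = 9 + s² + 17*s (S(s) = (s² + 16*s) + (s + 9) = (s² + 16*s) + (9 + s) = 9 + s² + 17*s)
m = -1/40 (m = 1/(23 + (9 + (-8)² + 17*(-8))) = 1/(23 + (9 + 64 - 136)) = 1/(23 - 63) = 1/(-40) = -1/40 ≈ -0.025000)
m² = (-1/40)² = 1/1600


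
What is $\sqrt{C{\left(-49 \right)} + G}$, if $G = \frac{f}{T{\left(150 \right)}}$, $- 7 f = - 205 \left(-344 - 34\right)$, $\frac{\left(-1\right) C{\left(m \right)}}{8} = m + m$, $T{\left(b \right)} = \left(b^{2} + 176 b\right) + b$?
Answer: $\frac{\sqrt{232800565}}{545} \approx 27.996$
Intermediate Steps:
$T{\left(b \right)} = b^{2} + 177 b$
$C{\left(m \right)} = - 16 m$ ($C{\left(m \right)} = - 8 \left(m + m\right) = - 8 \cdot 2 m = - 16 m$)
$f = -11070$ ($f = - \frac{\left(-205\right) \left(-344 - 34\right)}{7} = - \frac{\left(-205\right) \left(-378\right)}{7} = \left(- \frac{1}{7}\right) 77490 = -11070$)
$G = - \frac{123}{545}$ ($G = - \frac{11070}{150 \left(177 + 150\right)} = - \frac{11070}{150 \cdot 327} = - \frac{11070}{49050} = \left(-11070\right) \frac{1}{49050} = - \frac{123}{545} \approx -0.22569$)
$\sqrt{C{\left(-49 \right)} + G} = \sqrt{\left(-16\right) \left(-49\right) - \frac{123}{545}} = \sqrt{784 - \frac{123}{545}} = \sqrt{\frac{427157}{545}} = \frac{\sqrt{232800565}}{545}$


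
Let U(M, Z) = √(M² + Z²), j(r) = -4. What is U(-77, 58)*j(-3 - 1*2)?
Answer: -4*√9293 ≈ -385.60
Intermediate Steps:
U(-77, 58)*j(-3 - 1*2) = √((-77)² + 58²)*(-4) = √(5929 + 3364)*(-4) = √9293*(-4) = -4*√9293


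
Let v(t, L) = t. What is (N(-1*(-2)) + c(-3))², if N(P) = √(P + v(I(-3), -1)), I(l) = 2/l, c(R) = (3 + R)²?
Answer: 4/3 ≈ 1.3333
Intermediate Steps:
N(P) = √(-⅔ + P) (N(P) = √(P + 2/(-3)) = √(P + 2*(-⅓)) = √(P - ⅔) = √(-⅔ + P))
(N(-1*(-2)) + c(-3))² = (√(-6 + 9*(-1*(-2)))/3 + (3 - 3)²)² = (√(-6 + 9*2)/3 + 0²)² = (√(-6 + 18)/3 + 0)² = (√12/3 + 0)² = ((2*√3)/3 + 0)² = (2*√3/3 + 0)² = (2*√3/3)² = 4/3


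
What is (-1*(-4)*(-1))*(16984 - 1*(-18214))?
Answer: -140792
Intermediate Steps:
(-1*(-4)*(-1))*(16984 - 1*(-18214)) = (4*(-1))*(16984 + 18214) = -4*35198 = -140792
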